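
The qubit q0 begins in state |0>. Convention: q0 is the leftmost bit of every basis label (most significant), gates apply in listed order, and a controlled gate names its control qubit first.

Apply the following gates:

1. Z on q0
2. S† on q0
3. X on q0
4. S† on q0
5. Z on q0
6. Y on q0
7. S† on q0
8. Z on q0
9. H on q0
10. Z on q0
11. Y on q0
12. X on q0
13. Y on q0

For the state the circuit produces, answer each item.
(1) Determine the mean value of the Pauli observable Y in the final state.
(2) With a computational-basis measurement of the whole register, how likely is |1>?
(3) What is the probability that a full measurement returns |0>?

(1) The observable Y averages to 0.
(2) A full measurement returns |1> with probability 1/2.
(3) The probability of measuring |0> is 1/2.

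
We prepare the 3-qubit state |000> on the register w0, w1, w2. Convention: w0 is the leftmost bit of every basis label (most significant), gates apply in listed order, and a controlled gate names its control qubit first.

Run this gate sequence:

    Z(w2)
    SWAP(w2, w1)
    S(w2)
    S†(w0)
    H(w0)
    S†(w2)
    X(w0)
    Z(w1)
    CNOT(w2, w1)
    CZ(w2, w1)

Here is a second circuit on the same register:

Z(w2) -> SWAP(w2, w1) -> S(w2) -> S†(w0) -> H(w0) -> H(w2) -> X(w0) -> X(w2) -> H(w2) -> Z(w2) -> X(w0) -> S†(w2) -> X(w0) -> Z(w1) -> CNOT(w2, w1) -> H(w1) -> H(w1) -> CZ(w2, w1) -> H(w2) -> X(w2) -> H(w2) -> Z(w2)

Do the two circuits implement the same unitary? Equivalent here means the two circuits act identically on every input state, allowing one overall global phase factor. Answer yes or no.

Yes, they are equivalent — the unitaries differ by at most a global phase.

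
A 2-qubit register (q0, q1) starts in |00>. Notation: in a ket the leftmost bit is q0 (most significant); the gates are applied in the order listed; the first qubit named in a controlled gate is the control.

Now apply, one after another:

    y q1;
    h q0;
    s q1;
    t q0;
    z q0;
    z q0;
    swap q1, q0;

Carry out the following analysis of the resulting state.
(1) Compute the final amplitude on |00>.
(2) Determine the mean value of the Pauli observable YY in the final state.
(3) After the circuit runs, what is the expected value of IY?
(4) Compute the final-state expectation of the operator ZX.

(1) |00> carries amplitude 0 in the final state.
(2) The observable YY averages to 0.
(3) The expectation value of IY is sqrt(2)/2.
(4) The observable ZX averages to -sqrt(2)/2.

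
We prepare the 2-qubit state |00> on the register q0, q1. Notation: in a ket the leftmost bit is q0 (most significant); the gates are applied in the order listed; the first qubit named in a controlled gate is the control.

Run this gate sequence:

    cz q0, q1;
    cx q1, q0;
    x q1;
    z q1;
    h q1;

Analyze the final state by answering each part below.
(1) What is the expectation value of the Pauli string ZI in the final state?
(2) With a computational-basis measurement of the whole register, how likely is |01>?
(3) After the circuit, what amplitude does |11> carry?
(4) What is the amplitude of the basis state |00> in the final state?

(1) The expectation value of ZI is 1.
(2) The probability of measuring |01> is 1/2.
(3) The final state's coefficient on |11> equals 0.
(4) The final state's coefficient on |00> equals -sqrt(2)/2.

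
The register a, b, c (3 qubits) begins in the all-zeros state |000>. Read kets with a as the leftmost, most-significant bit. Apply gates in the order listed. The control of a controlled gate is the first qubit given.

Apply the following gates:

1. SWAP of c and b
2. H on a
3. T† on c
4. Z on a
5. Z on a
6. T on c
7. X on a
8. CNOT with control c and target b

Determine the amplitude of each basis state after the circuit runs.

After the circuit, the state carries amplitude sqrt(2)/2 on |000>, sqrt(2)/2 on |100>, and 0 on every other basis state.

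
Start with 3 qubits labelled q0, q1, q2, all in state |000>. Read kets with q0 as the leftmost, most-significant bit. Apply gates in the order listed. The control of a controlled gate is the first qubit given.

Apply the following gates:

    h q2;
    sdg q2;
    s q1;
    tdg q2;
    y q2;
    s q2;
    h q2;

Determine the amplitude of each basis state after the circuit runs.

The resulting statevector has amplitude -1/2 + exp(3*I*pi/4)/2 on |000>, 1/2 + exp(3*I*pi/4)/2 on |001>, and 0 on every other basis state.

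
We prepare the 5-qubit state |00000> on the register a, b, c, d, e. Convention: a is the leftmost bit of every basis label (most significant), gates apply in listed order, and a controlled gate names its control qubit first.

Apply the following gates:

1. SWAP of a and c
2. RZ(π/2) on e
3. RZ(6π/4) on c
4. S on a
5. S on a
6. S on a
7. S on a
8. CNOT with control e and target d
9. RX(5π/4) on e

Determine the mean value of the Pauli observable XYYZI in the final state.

The expectation value of XYYZI is 0. Key observation: steps 4-7 multiply out to the identity, so the circuit reduces to the remaining gates.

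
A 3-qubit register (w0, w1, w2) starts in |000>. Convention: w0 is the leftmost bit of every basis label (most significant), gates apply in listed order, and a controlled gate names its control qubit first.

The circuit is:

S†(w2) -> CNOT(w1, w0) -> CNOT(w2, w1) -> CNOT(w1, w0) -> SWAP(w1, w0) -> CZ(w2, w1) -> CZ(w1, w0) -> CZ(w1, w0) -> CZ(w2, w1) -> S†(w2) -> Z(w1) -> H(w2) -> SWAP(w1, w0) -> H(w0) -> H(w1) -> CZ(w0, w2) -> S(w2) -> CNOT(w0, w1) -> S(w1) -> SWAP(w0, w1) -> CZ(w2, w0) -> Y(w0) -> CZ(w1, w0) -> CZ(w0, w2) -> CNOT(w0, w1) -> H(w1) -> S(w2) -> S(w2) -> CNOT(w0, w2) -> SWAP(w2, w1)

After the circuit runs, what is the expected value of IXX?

In the final state, IXX has expectation 0.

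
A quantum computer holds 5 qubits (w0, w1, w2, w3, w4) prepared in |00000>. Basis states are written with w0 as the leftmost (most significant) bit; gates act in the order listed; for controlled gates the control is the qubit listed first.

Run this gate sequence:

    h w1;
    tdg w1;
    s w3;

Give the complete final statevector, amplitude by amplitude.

The resulting statevector has amplitude sqrt(2)/2 on |00000>, -sqrt(2)*exp(3*I*pi/4)/2 on |01000>, and 0 on every other basis state.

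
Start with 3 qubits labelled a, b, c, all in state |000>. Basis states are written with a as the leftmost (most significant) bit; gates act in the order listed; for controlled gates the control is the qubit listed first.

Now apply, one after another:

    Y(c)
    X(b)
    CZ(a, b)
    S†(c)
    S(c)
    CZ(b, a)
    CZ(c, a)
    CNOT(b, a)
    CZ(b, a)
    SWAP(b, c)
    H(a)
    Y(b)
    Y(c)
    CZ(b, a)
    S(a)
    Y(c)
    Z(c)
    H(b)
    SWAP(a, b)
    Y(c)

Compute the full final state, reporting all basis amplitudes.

The resulting statevector has amplitude -I/2 on |000>, 0 on |001>, -1/2 on |010>, 0 on |011>, -I/2 on |100>, 0 on |101>, -1/2 on |110>, 0 on |111>.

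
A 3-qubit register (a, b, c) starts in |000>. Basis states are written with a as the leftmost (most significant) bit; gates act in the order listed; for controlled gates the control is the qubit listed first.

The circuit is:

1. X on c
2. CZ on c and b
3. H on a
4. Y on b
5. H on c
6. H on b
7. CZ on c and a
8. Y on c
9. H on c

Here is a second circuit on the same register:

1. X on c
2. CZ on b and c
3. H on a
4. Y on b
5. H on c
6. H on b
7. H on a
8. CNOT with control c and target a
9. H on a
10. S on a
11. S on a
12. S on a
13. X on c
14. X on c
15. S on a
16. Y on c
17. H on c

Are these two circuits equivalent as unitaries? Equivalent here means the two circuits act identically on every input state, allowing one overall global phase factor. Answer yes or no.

Yes: on every input state the two circuits agree up to one overall phase factor.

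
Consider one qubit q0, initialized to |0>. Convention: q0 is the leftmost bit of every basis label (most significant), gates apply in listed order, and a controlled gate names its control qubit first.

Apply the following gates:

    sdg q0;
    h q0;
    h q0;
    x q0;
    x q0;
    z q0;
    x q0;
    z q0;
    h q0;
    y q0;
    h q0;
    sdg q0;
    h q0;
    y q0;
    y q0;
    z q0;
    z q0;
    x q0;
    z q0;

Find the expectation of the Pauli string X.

In the final state, X has expectation -1.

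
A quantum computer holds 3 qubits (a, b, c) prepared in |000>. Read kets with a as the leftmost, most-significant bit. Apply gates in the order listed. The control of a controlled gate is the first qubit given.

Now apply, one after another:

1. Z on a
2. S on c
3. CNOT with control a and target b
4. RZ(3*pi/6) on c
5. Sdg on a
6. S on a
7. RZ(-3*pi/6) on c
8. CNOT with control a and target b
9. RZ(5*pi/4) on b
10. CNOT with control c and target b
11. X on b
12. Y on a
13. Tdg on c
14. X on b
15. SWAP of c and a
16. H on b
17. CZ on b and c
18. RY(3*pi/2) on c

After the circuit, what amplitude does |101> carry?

The final state's coefficient on |101> equals 0.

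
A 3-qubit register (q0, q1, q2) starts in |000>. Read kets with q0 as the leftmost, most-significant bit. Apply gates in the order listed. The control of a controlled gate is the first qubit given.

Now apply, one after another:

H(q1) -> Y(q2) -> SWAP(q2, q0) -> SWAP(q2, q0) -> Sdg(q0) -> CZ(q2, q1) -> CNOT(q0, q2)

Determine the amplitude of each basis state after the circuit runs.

After the circuit, the state carries amplitude sqrt(2)*I/2 on |001>, -sqrt(2)*I/2 on |011>, and 0 on every other basis state. Key observation: the block from step 3 through step 4 cancels to the identity and can be dropped.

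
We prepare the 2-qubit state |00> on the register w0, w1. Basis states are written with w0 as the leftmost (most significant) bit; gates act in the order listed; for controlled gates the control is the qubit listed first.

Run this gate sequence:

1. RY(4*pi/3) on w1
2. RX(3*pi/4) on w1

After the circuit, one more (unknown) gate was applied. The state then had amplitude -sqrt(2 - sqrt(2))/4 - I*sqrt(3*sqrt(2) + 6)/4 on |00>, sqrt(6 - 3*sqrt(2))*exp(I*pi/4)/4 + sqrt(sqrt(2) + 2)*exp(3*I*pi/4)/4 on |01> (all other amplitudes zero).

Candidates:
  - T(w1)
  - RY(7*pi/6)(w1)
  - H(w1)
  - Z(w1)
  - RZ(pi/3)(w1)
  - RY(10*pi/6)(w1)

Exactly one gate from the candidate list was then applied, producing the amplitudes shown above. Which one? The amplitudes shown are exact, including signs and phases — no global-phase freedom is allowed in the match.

It was T(w1) that produced the state shown.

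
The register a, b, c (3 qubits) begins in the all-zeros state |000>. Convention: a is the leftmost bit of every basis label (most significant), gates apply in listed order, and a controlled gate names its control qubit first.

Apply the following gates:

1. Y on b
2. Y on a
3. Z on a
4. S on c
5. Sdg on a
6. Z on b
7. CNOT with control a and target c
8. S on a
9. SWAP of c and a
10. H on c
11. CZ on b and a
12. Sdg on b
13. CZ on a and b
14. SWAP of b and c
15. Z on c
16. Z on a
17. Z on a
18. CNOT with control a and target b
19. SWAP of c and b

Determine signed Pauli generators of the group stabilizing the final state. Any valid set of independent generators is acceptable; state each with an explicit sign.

The stabilizer group can be generated by -IIX, -ZII, -IZI, among other valid generating sets.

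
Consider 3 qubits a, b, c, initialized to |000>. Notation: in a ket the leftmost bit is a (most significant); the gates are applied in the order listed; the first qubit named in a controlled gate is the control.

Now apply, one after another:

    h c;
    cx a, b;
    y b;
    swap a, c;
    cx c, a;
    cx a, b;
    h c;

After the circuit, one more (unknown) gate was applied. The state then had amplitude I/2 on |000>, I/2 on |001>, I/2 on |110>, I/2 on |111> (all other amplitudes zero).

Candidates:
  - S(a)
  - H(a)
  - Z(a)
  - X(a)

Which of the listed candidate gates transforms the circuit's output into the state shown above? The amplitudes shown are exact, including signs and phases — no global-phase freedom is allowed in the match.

It was X(a) that produced the state shown.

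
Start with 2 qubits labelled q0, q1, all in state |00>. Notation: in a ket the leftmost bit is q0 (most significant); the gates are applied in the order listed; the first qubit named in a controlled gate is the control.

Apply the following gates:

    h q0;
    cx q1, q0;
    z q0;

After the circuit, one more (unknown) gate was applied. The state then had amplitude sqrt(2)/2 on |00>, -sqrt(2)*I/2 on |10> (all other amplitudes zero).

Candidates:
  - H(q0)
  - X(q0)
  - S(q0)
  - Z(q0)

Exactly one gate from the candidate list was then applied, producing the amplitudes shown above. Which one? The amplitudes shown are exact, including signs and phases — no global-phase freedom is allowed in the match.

The applied gate was S(q0).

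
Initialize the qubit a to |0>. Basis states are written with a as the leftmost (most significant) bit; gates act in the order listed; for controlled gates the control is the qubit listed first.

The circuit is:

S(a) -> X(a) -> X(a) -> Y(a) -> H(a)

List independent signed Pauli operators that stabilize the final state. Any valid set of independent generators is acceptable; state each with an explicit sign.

The final state is stabilized by the group generated by -X; other independent generating sets are equally valid.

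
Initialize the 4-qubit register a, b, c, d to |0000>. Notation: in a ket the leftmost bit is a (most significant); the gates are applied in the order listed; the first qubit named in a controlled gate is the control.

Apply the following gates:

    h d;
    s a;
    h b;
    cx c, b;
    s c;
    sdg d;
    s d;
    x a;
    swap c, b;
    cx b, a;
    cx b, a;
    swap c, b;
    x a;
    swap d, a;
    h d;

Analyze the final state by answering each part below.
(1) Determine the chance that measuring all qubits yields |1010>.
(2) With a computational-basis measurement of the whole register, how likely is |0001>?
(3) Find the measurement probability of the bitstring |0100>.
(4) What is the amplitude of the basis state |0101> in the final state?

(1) Outcome |1010> occurs with probability 0. Key observation: the block from step 9 through step 12 cancels to the identity and can be dropped.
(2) A full measurement returns |0001> with probability 1/8.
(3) The probability of measuring |0100> is 1/8.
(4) |0101> carries amplitude sqrt(2)/4 in the final state.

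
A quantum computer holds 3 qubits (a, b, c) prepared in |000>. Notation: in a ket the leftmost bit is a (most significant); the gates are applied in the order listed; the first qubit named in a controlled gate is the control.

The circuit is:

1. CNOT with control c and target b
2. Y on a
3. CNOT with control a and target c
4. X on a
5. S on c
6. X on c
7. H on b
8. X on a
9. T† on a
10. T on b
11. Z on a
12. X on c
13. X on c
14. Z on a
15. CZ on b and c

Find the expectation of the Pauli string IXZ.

The expectation value of IXZ is sqrt(2)/2. Key observation: the block from step 12 through step 13 cancels to the identity and can be dropped.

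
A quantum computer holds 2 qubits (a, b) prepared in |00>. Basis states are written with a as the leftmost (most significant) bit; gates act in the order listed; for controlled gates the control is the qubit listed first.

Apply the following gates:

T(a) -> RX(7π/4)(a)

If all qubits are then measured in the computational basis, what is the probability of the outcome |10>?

Outcome |10> occurs with probability 1/2 - sqrt(2)/4.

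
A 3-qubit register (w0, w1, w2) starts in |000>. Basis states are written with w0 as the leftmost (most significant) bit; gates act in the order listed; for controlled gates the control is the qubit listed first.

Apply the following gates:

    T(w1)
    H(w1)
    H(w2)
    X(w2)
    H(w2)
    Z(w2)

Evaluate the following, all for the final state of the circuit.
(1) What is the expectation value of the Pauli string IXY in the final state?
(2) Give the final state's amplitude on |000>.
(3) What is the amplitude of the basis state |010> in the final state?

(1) The expectation value of IXY is 0. Key observation: gates 3-6 undo each other exactly, leaving only the rest of the circuit to track.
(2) The final state's coefficient on |000> equals sqrt(2)/2.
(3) The final state's coefficient on |010> equals sqrt(2)/2.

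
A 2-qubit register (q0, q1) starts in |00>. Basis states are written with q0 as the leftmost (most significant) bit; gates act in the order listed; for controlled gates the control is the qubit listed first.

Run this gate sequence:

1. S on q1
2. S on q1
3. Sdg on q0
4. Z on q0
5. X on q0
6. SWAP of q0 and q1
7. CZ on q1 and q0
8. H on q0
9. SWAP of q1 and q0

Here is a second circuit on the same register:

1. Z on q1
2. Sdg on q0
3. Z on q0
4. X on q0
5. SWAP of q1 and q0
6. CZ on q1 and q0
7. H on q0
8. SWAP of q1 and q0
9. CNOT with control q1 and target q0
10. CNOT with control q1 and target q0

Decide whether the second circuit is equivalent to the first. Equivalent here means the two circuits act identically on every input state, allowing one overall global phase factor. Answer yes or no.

Yes — the two circuits implement the same unitary up to a global phase.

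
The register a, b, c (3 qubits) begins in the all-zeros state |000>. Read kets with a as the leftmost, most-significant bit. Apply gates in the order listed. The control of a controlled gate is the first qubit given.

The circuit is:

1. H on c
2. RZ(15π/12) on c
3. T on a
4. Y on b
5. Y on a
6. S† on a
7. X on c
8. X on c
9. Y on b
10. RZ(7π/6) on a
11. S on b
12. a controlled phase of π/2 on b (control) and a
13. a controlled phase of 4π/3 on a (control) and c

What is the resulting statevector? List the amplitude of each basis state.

After the circuit, the state carries amplitude -sqrt(2)*exp(23*I*pi/24)/2 on |100>, sqrt(2)*exp(13*I*pi/24)/2 on |101>, and 0 on every other basis state. Key observation: the block from step 7 through step 8 cancels to the identity and can be dropped.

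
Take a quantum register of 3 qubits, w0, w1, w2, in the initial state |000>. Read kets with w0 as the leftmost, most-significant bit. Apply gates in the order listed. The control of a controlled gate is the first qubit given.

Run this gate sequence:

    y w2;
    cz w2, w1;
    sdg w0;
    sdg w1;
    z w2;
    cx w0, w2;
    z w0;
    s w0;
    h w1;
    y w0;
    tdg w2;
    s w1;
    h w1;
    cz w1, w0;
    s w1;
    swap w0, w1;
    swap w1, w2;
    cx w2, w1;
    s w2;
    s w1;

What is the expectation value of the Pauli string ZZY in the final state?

The expectation value of ZZY is 0.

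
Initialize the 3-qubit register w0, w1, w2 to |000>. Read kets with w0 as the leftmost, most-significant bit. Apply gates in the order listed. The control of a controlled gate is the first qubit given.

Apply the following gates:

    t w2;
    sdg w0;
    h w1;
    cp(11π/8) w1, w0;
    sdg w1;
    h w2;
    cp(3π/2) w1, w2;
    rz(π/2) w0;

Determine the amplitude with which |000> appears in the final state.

|000> carries amplitude -exp(3*I*pi/4)/2 in the final state.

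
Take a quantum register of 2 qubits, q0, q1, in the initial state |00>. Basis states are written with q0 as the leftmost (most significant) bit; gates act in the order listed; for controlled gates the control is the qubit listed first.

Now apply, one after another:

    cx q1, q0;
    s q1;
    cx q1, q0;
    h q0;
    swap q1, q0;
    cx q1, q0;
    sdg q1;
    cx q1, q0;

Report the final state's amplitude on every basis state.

The resulting statevector has amplitude sqrt(2)/2 on |00>, -sqrt(2)*I/2 on |01>, 0 on |10>, 0 on |11>.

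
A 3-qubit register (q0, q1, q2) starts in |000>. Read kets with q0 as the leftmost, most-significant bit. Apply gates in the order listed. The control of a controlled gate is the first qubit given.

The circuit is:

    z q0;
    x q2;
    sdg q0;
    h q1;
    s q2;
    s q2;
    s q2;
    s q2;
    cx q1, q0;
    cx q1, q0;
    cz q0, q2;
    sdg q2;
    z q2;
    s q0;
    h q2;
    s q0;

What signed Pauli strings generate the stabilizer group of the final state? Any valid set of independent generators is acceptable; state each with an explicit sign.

One valid set of independent stabilizer generators is +IXI, -IIX, +ZII (any independent generating set of the same group is equally correct).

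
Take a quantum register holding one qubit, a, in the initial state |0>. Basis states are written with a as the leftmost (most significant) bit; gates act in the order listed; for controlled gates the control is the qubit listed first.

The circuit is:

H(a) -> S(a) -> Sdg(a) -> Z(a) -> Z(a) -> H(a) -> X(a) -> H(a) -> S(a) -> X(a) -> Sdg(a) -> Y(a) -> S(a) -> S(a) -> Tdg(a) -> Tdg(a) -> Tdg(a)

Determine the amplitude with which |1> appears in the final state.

The amplitude on |1> is sqrt(2)*exp(I*pi/4)/2.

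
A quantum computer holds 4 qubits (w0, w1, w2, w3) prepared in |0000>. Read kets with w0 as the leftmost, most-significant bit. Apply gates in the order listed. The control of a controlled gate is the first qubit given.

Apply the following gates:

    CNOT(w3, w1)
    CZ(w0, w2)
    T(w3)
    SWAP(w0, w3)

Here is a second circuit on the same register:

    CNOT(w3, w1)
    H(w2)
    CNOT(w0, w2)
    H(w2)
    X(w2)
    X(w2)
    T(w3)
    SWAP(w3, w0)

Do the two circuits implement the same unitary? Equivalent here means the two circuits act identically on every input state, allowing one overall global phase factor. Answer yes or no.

Yes: on every input state the two circuits agree up to one overall phase factor.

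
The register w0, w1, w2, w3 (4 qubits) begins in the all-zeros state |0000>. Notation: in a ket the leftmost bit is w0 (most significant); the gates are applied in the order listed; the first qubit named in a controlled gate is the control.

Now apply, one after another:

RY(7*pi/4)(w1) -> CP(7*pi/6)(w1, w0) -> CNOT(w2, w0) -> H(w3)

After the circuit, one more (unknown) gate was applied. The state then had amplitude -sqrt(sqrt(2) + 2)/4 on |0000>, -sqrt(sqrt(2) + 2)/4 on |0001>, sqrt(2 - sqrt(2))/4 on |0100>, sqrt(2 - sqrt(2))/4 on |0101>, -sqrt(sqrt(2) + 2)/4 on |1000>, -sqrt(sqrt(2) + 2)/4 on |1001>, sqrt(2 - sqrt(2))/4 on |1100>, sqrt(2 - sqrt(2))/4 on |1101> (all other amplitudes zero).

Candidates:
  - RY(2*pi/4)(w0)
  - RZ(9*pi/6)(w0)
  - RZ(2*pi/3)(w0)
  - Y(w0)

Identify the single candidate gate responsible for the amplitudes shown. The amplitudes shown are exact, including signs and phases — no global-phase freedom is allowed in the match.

It was RY(2*pi/4)(w0) that produced the state shown.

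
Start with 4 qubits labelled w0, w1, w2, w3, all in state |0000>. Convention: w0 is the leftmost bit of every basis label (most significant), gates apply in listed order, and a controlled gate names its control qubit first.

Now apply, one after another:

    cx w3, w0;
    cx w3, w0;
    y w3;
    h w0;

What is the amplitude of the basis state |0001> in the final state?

The final state's coefficient on |0001> equals sqrt(2)*I/2. Key observation: the block from step 1 through step 2 cancels to the identity and can be dropped.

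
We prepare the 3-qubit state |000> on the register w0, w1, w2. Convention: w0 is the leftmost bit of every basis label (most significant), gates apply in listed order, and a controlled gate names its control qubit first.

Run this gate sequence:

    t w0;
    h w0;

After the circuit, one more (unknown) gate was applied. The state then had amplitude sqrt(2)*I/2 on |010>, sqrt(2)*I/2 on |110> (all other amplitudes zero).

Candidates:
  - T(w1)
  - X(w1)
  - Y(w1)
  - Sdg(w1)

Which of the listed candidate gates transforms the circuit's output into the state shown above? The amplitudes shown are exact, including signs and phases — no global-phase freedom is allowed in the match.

The unique candidate consistent with the amplitudes is Y(w1).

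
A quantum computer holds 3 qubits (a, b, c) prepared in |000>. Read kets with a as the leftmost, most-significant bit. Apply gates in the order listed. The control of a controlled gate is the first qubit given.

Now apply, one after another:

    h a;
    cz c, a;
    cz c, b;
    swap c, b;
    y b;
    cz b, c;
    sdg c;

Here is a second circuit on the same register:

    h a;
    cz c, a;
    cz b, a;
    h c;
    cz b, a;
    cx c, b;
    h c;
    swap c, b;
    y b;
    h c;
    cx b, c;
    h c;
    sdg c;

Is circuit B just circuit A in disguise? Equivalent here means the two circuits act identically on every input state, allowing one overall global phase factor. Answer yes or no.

No: there is an input state on which the two circuits produce genuinely different outputs (not merely differing by a phase).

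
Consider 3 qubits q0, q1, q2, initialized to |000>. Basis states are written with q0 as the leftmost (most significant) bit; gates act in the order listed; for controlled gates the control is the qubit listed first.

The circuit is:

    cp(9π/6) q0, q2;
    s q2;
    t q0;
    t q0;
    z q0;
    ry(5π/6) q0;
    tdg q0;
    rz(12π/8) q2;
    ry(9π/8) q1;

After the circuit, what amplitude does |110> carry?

|110> carries amplitude -(sqrt(2) + sqrt(6))*cos(pi/16)/4 in the final state.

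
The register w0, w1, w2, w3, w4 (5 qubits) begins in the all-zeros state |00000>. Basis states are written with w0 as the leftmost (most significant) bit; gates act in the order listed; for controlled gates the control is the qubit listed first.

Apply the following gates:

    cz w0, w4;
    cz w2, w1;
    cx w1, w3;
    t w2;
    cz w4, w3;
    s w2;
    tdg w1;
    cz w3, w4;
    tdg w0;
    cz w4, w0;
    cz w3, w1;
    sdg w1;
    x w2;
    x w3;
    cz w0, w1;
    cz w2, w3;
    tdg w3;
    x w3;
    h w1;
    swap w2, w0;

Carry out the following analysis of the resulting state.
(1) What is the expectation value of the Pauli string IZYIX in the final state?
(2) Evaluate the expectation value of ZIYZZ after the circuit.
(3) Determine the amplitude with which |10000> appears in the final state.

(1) The observable IZYIX averages to 0.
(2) The expectation value of ZIYZZ is 0.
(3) |10000> carries amplitude sqrt(2)*exp(3*I*pi/4)/2 in the final state.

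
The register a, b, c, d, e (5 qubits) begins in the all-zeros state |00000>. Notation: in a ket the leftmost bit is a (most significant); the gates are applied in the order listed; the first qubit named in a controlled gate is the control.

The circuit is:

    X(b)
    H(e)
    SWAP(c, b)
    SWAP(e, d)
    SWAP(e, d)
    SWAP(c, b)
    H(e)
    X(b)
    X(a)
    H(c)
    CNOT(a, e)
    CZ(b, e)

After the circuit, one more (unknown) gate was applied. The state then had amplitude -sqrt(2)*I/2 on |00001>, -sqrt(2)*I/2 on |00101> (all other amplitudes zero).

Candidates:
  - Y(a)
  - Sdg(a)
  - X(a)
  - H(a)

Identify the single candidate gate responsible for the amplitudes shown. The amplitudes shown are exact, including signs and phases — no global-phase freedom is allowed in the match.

It was Y(a) that produced the state shown. Key observation: steps 1-8 multiply out to the identity, so the circuit reduces to the remaining gates.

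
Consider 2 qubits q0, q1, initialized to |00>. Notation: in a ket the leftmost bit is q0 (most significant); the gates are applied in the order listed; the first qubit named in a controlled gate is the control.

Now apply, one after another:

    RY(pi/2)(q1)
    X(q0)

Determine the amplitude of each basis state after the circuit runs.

The resulting statevector has amplitude 0 on |00>, 0 on |01>, sqrt(2)/2 on |10>, sqrt(2)/2 on |11>.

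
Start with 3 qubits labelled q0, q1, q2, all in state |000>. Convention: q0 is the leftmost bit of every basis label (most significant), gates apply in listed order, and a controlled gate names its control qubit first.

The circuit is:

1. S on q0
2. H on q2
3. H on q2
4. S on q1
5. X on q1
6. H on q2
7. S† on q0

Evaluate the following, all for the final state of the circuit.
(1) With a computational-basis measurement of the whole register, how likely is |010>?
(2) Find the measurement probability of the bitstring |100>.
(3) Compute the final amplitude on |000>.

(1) Outcome |010> occurs with probability 1/2.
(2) Outcome |100> occurs with probability 0.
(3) The amplitude on |000> is 0.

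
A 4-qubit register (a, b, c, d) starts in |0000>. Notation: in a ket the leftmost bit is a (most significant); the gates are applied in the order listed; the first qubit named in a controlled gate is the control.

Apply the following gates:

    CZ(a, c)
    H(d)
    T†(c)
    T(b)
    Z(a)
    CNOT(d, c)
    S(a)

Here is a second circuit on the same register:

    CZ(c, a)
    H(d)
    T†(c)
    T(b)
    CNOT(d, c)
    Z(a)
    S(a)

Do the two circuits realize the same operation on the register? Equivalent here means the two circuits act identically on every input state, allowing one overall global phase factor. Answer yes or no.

Yes, they are equivalent — the unitaries differ by at most a global phase.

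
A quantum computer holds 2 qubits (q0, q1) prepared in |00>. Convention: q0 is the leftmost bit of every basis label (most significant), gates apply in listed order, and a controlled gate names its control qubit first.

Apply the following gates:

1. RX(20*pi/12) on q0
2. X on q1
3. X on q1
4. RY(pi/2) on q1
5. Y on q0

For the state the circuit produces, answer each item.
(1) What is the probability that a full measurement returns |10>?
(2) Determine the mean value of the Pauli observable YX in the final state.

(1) A full measurement returns |10> with probability 3/8.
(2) In the final state, YX has expectation sqrt(3)/2.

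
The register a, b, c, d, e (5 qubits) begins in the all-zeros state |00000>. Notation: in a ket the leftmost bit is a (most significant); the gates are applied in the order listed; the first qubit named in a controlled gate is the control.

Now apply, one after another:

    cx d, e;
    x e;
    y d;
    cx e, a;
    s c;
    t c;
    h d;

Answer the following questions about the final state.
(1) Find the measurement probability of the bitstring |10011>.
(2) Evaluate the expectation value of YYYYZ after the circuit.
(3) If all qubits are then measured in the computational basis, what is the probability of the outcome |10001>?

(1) The probability of measuring |10011> is 1/2.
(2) The expectation value of YYYYZ is 0.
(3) Outcome |10001> occurs with probability 1/2.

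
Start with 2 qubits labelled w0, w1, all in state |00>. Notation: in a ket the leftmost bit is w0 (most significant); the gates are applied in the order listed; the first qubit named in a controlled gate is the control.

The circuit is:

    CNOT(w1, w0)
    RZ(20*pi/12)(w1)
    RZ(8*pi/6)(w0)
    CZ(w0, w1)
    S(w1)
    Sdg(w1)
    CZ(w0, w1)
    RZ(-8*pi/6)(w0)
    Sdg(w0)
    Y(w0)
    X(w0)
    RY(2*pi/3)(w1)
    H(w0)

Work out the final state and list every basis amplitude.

After the circuit, the state carries amplitude -sqrt(2)*exp(2*I*pi/3)/4 on |00>, -sqrt(6)*exp(2*I*pi/3)/4 on |01>, -sqrt(2)*exp(2*I*pi/3)/4 on |10>, -sqrt(6)*exp(2*I*pi/3)/4 on |11>.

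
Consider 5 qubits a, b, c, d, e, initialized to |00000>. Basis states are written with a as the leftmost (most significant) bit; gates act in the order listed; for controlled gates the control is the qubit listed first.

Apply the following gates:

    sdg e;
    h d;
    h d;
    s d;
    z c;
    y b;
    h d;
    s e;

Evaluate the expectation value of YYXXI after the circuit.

The observable YYXXI averages to 0.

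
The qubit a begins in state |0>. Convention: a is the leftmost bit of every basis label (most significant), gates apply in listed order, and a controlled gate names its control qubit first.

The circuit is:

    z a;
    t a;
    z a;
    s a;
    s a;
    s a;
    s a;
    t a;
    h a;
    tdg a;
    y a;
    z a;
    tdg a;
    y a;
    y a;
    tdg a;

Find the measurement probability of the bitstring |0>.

A full measurement returns |0> with probability 1/2. Key observation: gates 4-7 undo each other exactly, leaving only the rest of the circuit to track.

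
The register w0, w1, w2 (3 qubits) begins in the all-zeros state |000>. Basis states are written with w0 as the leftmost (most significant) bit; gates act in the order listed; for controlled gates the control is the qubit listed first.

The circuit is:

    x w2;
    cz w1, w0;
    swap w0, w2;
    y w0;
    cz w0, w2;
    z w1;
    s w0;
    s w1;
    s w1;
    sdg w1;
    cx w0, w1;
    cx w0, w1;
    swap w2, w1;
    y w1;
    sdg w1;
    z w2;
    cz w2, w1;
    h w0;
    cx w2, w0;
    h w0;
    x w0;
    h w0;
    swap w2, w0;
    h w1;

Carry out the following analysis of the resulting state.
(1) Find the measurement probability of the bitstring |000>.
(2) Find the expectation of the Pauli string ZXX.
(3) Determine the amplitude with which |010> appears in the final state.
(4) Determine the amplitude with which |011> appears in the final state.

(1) A full measurement returns |000> with probability 1/4.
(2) The expectation value of ZXX is 1.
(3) |010> carries amplitude I/2 in the final state.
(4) The final state's coefficient on |011> equals -I/2.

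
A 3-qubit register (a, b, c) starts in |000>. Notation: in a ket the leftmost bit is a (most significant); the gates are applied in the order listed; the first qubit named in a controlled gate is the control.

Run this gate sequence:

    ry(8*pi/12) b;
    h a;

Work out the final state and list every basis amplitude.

The resulting statevector has amplitude sqrt(2)/4 on |000>, 0 on |001>, sqrt(6)/4 on |010>, 0 on |011>, sqrt(2)/4 on |100>, 0 on |101>, sqrt(6)/4 on |110>, 0 on |111>.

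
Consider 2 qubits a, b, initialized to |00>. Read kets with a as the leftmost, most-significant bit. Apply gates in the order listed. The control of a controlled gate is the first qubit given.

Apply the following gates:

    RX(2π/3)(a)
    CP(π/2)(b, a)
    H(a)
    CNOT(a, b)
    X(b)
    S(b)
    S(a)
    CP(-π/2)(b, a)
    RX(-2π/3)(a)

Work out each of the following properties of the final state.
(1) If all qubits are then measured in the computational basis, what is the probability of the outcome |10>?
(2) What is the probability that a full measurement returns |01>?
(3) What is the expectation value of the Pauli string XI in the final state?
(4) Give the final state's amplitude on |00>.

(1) Outcome |10> occurs with probability 1/8.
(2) Outcome |01> occurs with probability 1/8.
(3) The observable XI averages to 0.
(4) |00> carries amplitude -sqrt(6)/8 - 3*sqrt(2)*I/8 in the final state.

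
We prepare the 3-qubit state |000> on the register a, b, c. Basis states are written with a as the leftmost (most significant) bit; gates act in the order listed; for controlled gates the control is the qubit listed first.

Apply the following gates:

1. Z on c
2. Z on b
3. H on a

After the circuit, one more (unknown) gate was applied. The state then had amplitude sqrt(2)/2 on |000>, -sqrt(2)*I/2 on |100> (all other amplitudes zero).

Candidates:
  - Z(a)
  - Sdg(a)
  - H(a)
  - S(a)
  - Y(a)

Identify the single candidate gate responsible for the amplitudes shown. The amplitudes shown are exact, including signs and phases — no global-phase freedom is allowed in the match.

The applied gate was Sdg(a).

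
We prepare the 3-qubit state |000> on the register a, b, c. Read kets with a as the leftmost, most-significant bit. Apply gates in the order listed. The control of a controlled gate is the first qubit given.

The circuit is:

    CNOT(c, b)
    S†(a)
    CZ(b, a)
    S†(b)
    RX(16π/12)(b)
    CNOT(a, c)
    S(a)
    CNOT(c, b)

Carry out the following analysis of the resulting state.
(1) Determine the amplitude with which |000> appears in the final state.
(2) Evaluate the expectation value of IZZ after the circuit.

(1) The amplitude on |000> is -1/2.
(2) In the final state, IZZ has expectation -1/2.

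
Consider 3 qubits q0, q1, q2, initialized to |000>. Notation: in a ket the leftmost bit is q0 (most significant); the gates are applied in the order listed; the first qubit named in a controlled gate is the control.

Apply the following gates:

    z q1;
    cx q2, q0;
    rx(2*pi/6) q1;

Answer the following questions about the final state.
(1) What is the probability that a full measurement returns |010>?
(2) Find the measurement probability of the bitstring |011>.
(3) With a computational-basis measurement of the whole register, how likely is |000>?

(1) A full measurement returns |010> with probability 1/4.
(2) Outcome |011> occurs with probability 0.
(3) Outcome |000> occurs with probability 3/4.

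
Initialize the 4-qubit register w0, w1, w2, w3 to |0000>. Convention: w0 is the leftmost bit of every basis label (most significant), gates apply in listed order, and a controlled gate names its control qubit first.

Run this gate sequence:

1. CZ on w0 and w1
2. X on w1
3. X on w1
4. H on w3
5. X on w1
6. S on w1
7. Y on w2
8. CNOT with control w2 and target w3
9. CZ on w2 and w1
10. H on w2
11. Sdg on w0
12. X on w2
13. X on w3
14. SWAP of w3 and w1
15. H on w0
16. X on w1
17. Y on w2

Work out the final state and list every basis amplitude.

After the circuit, the state carries amplitude 0 on |0000>, -sqrt(2)*I/4 on |0001>, 0 on |0010>, -sqrt(2)*I/4 on |0011>, 0 on |0100>, -sqrt(2)*I/4 on |0101>, 0 on |0110>, -sqrt(2)*I/4 on |0111>, 0 on |1000>, -sqrt(2)*I/4 on |1001>, 0 on |1010>, -sqrt(2)*I/4 on |1011>, 0 on |1100>, -sqrt(2)*I/4 on |1101>, 0 on |1110>, -sqrt(2)*I/4 on |1111>. Key observation: the block from step 2 through step 3 cancels to the identity and can be dropped.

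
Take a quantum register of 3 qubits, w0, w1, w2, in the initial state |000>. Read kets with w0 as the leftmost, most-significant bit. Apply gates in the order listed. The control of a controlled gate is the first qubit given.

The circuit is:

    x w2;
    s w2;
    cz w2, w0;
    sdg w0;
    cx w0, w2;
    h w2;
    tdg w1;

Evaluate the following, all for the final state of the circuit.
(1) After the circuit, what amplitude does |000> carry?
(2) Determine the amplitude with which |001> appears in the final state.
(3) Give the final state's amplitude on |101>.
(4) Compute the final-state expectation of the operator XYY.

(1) The final state's coefficient on |000> equals sqrt(2)*I/2.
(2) |001> carries amplitude -sqrt(2)*I/2 in the final state.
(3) The amplitude on |101> is 0.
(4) In the final state, XYY has expectation 0.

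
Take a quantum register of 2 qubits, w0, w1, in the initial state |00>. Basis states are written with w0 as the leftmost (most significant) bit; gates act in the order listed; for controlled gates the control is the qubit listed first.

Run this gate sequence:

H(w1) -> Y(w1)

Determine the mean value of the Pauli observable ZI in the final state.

The expectation value of ZI is 1.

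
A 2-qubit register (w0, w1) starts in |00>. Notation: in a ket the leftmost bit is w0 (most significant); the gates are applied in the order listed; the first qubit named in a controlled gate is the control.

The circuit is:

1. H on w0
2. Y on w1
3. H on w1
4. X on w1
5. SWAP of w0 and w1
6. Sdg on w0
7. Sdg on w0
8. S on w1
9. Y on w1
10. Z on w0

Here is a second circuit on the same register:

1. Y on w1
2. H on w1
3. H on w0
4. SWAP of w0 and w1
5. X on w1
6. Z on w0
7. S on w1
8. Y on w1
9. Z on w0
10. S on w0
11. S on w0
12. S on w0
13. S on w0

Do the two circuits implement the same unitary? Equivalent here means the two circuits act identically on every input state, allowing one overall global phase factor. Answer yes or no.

No — the two circuits implement different unitaries, even allowing a global phase.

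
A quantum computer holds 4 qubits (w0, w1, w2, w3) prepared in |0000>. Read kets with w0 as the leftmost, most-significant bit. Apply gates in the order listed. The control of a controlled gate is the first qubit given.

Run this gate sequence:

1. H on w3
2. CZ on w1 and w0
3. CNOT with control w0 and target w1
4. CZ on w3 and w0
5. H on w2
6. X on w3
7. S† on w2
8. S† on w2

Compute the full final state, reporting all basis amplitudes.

After the circuit, the state carries amplitude 1/2 on |0000>, 1/2 on |0001>, -1/2 on |0010>, -1/2 on |0011>, and 0 on every other basis state.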